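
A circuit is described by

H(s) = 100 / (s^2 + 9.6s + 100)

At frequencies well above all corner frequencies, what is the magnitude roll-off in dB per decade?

Each pole contributes −20 dB/decade at high frequency; each zero contributes +20 dB/decade.
Net: 0 zero(s) − 2 pole(s) → -40 dB/decade.

-40 dB/decade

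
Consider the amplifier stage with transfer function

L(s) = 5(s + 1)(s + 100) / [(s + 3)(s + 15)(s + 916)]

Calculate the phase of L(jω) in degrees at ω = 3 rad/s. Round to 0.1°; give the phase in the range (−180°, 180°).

At s = jω = j3:
zero (s+1): 1 + j3 → |·| = √(1²+3²) = √10 ≈ 3.1623, ∠ = arctan(3/1) ≈ 71.57°
zero (s+100): 100 + j3 → |·| = √(100²+3²) = √10009 ≈ 100.04, ∠ = arctan(3/100) ≈ 1.72°
pole (s+3): 3 + j3 → |·| = √(3²+3²) = √18 ≈ 4.2426, ∠ = arctan(3/3) ≈ 45.00°
pole (s+15): 15 + j3 → |·| = √(15²+3²) = √234 ≈ 15.297, ∠ = arctan(3/15) ≈ 11.31°
pole (s+916): 916 + j3 → |·| = √(916²+3²) = √839065 ≈ 916, ∠ = arctan(3/916) ≈ 0.19°
∠L = 73.29° − 56.50° = 16.79°

16.8°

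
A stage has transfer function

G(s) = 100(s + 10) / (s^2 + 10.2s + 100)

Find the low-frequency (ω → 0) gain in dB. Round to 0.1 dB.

20.0 dB

G(0) = 100·10 / 100 = 10
20 log₁₀(10) ≈ 20.00 dB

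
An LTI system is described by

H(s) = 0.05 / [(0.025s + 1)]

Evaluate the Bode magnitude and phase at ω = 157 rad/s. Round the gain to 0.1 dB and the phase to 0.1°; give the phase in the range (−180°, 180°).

At ω = 157 rad/s:
pole (1 + j157·0.025) = 1 + j3.925 → |·| ≈ 4.0504, ∠ ≈ 75.71°
|H| = 0.05 · 1 / (4.0504) ≈ 0.012344
Gain = 20 log₁₀(0.012344) ≈ -38.17 dB
∠H = (0°) − (75.71°) = -75.71°

-38.2 dB, -75.7°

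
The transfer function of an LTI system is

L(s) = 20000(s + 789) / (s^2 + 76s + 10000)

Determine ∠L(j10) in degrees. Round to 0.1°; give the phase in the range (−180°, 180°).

-3.7°

At s = jω = j10:
zero (s+789): 789 + j10 → |·| = √(789²+10²) = √622621 ≈ 789.06, ∠ = arctan(10/789) ≈ 0.73°
quadratic: (j10)² + 76·j10 + 10000 = 9900 + j760 → |·| ≈ 9929.1, ∠ ≈ 4.39°
∠L = 0.73° − 4.39° = -3.66°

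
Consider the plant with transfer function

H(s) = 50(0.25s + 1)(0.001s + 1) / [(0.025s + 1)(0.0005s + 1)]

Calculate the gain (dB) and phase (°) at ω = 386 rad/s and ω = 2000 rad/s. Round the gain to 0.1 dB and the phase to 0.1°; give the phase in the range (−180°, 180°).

At ω = 386 rad/s:
zero (1 + j386·0.25) = 1 + j96.5 → |·| ≈ 96.505, ∠ ≈ 89.41°
zero (1 + j386·0.001) = 1 + j0.386 → |·| ≈ 1.0719, ∠ ≈ 21.11°
pole (1 + j386·0.025) = 1 + j9.65 → |·| ≈ 9.7017, ∠ ≈ 84.08°
pole (1 + j386·0.0005) = 1 + j0.193 → |·| ≈ 1.0185, ∠ ≈ 10.92°
|H| = 50 · 96.505 · 1.0719 / (9.7017 · 1.0185) ≈ 523.44
Gain = 20 log₁₀(523.44) ≈ 54.38 dB
∠H = (89.41° + 21.11°) − (84.08° + 10.92°) = 15.52°

At ω = 2000 rad/s:
zero (1 + j2000·0.25) = 1 + j500 → |·| ≈ 500, ∠ ≈ 89.89°
zero (1 + j2000·0.001) = 1 + j2 → |·| ≈ 2.2361, ∠ ≈ 63.43°
pole (1 + j2000·0.025) = 1 + j50 → |·| ≈ 50.01, ∠ ≈ 88.85°
pole (1 + j2000·0.0005) = 1 + j1 → |·| ≈ 1.4142, ∠ ≈ 45.00°
|H| = 50 · 500 · 2.2361 / (50.01 · 1.4142) ≈ 790.43
Gain = 20 log₁₀(790.43) ≈ 57.96 dB
∠H = (89.89° + 63.43°) − (88.85° + 45.00°) = 19.47°

ω = 386: 54.4 dB, 15.5°; ω = 2000: 58.0 dB, 19.5°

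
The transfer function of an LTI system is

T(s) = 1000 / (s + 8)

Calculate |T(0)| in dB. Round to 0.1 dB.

41.9 dB

T(0) = 1000 / 8 = 125
20 log₁₀(125) ≈ 41.94 dB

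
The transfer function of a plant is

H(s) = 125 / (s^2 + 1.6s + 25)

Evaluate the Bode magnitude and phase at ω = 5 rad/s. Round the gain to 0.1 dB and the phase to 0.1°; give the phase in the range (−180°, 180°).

23.9 dB, -90.0°

At s = jω = j5:
quadratic: (j5)² + 1.6·j5 + 25 = 0 + j8 → |·| ≈ 8, ∠ ≈ 90.00°
|H| = 125 / 8 ≈ 15.625
Gain = 20 log₁₀(15.625) ≈ 23.88 dB
∠H = 0.00° − 90.00° = -90.00°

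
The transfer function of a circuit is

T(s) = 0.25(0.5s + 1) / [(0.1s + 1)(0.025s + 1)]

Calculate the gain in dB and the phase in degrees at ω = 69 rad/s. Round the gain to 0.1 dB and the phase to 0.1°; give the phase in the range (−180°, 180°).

At ω = 69 rad/s:
zero (1 + j69·0.5) = 1 + j34.5 → |·| ≈ 34.514, ∠ ≈ 88.34°
pole (1 + j69·0.1) = 1 + j6.9 → |·| ≈ 6.9721, ∠ ≈ 81.75°
pole (1 + j69·0.025) = 1 + j1.725 → |·| ≈ 1.9939, ∠ ≈ 59.90°
|T| = 0.25 · 34.514 / (6.9721 · 1.9939) ≈ 0.62068
Gain = 20 log₁₀(0.62068) ≈ -4.14 dB
∠T = (88.34°) − (81.75° + 59.90°) = -53.31°

-4.1 dB, -53.3°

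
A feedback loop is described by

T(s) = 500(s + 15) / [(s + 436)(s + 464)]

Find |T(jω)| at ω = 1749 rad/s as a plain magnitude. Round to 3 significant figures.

0.268

At s = jω = j1749:
zero (s+15): 15 + j1749 → |·| = √(15²+1749²) = √3059226 ≈ 1749.1, ∠ = arctan(1749/15) ≈ 89.51°
pole (s+436): 436 + j1749 → |·| = √(436²+1749²) = √3249097 ≈ 1802.5, ∠ = arctan(1749/436) ≈ 76.00°
pole (s+464): 464 + j1749 → |·| = √(464²+1749²) = √3274297 ≈ 1809.5, ∠ = arctan(1749/464) ≈ 75.14°
|T| = 500 · 1749.1 / 3.2616e+06 ≈ 0.26814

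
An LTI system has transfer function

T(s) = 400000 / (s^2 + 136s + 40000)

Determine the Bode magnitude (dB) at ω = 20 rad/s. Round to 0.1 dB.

At s = jω = j20:
quadratic: (j20)² + 136·j20 + 40000 = 39600 + j2720 → |·| ≈ 39693, ∠ ≈ 3.93°
|T| = 400000 / 39693 ≈ 10.077
Gain = 20 log₁₀(10.077) ≈ 20.07 dB

20.1 dB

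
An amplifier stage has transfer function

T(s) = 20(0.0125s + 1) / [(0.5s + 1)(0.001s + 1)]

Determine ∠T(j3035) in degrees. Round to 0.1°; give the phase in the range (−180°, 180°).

-73.2°

At ω = 3035 rad/s:
zero (1 + j3035·0.0125) = 1 + j37.9375 → |·| ≈ 37.951, ∠ ≈ 88.49°
pole (1 + j3035·0.5) = 1 + j1517.5 → |·| ≈ 1517.5, ∠ ≈ 89.96°
pole (1 + j3035·0.001) = 1 + j3.035 → |·| ≈ 3.1955, ∠ ≈ 71.76°
∠T = (88.49°) − (89.96° + 71.76°) = -73.23°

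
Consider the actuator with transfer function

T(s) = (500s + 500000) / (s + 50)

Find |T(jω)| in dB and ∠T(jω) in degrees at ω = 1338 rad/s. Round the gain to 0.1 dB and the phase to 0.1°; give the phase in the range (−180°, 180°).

55.9 dB, -34.6°

Substitute s = j1338:
Numerator: 500(j1338) + 500000 = 500000 + j669000
Denominator: (j1338) + 50 = 50 + j1338
|N| = √(500000² + 669000²) ≈ 8.352e+05, ∠N ≈ 53.23°
|D| = √(50² + 1338²) ≈ 1338.9, ∠D ≈ 87.86°
|T| = 8.352e+05 / 1338.9 ≈ 623.8
Gain = 20 log₁₀(623.8) ≈ 55.90 dB
∠T = 53.23° − 87.86° = -34.63°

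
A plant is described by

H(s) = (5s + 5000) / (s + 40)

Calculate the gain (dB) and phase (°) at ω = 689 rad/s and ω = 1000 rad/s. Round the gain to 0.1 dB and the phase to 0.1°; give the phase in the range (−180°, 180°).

ω = 689: 18.9 dB, -52.1°; ω = 1000: 17.0 dB, -42.7°

Substitute s = j689:
Numerator: 5(j689) + 5000 = 5000 + j3445
Denominator: (j689) + 40 = 40 + j689
|N| = √(5000² + 3445²) ≈ 6071.9, ∠N ≈ 34.57°
|D| = √(40² + 689²) ≈ 690.16, ∠D ≈ 86.68°
|H| = 6071.9 / 690.16 ≈ 8.7978
Gain = 20 log₁₀(8.7978) ≈ 18.89 dB
∠H = 34.57° − 86.68° = -52.11°

Substitute s = j1000:
Numerator: 5(j1000) + 5000 = 5000 + j5000
Denominator: (j1000) + 40 = 40 + j1000
|N| = √(5000² + 5000²) ≈ 7071.1, ∠N ≈ 45.00°
|D| = √(40² + 1000²) ≈ 1000.8, ∠D ≈ 87.71°
|H| = 7071.1 / 1000.8 ≈ 7.0654
Gain = 20 log₁₀(7.0654) ≈ 16.98 dB
∠H = 45.00° − 87.71° = -42.71°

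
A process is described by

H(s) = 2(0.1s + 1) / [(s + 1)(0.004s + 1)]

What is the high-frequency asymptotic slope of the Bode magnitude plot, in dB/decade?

-20 dB/decade

Each pole contributes −20 dB/decade at high frequency; each zero contributes +20 dB/decade.
Net: 1 zero(s) − 2 pole(s) → -20 dB/decade.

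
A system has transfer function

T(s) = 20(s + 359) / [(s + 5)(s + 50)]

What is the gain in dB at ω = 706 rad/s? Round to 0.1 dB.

-30.0 dB

At s = jω = j706:
zero (s+359): 359 + j706 → |·| = √(359²+706²) = √627317 ≈ 792.03, ∠ = arctan(706/359) ≈ 63.05°
pole (s+5): 5 + j706 → |·| = √(5²+706²) = √498461 ≈ 706.02, ∠ = arctan(706/5) ≈ 89.59°
pole (s+50): 50 + j706 → |·| = √(50²+706²) = √500936 ≈ 707.77, ∠ = arctan(706/50) ≈ 85.95°
|T| = 20 · 792.03 / 4.997e+05 ≈ 0.0317
Gain = 20 log₁₀(0.0317) ≈ -29.98 dB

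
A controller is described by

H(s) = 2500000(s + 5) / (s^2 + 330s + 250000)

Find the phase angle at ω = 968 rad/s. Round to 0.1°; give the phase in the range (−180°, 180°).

At s = jω = j968:
zero (s+5): 5 + j968 → |·| = √(5²+968²) = √937049 ≈ 968.01, ∠ = arctan(968/5) ≈ 89.70°
quadratic: (j968)² + 330·j968 + 250000 = -687024 + j319440 → |·| ≈ 7.5766e+05, ∠ ≈ 155.06°
∠H = 89.70° − 155.06° = -65.36°

-65.4°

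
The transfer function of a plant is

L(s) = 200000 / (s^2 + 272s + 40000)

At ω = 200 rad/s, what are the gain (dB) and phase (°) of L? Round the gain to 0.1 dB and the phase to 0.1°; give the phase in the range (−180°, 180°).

11.3 dB, -90.0°

At s = jω = j200:
quadratic: (j200)² + 272·j200 + 40000 = 0 + j54400 → |·| ≈ 54400, ∠ ≈ 90.00°
|L| = 200000 / 54400 ≈ 3.6765
Gain = 20 log₁₀(3.6765) ≈ 11.31 dB
∠L = 0.00° − 90.00° = -90.00°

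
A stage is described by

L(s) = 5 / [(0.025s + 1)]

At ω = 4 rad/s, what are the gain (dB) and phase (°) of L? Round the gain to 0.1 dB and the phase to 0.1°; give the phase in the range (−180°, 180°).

At ω = 4 rad/s:
pole (1 + j4·0.025) = 1 + j0.1 → |·| ≈ 1.005, ∠ ≈ 5.71°
|L| = 5 · 1 / (1.005) ≈ 4.9751
Gain = 20 log₁₀(4.9751) ≈ 13.94 dB
∠L = (0°) − (5.71°) = -5.71°

13.9 dB, -5.7°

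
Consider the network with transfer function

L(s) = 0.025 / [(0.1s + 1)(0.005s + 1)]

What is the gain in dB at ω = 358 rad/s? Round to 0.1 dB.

-69.4 dB

At ω = 358 rad/s:
pole (1 + j358·0.1) = 1 + j35.8 → |·| ≈ 35.814, ∠ ≈ 88.40°
pole (1 + j358·0.005) = 1 + j1.79 → |·| ≈ 2.0504, ∠ ≈ 60.81°
|L| = 0.025 · 1 / (35.814 · 2.0504) ≈ 0.00034045
Gain = 20 log₁₀(0.00034045) ≈ -69.36 dB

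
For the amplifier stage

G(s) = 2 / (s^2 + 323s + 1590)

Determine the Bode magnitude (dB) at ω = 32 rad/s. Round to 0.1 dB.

-74.3 dB

Substitute s = j32:
Numerator: 2 = 2 + j0
Denominator: (j32)^2 + 323(j32) + 1590 = 566 + j10336
|N| = √(2² + 0²) ≈ 2, ∠N ≈ 0.00°
|D| = √(566² + 10336²) ≈ 10351, ∠D ≈ 86.87°
|G| = 2 / 10351 ≈ 0.00019322
Gain = 20 log₁₀(0.00019322) ≈ -74.28 dB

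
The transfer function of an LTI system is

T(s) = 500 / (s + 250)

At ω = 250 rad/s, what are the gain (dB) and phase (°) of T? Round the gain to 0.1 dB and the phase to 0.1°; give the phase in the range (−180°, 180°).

At s = jω = j250:
pole (s+250): 250 + j250 → |·| = √(250²+250²) = √125000 ≈ 353.55, ∠ = arctan(250/250) ≈ 45.00°
|T| = 500 / 353.55 ≈ 1.4142
Gain = 20 log₁₀(1.4142) ≈ 3.01 dB
∠T = 0.00° − 45.00° = -45.00°

3.0 dB, -45.0°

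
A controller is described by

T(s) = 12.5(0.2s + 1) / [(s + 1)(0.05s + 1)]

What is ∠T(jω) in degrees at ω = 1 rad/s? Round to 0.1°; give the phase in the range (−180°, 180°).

-36.6°

At ω = 1 rad/s:
zero (1 + j1·0.2) = 1 + j0.2 → |·| ≈ 1.0198, ∠ ≈ 11.31°
pole (1 + j1·1) = 1 + j1 → |·| ≈ 1.4142, ∠ ≈ 45.00°
pole (1 + j1·0.05) = 1 + j0.05 → |·| ≈ 1.0012, ∠ ≈ 2.86°
∠T = (11.31°) − (45.00° + 2.86°) = -36.55°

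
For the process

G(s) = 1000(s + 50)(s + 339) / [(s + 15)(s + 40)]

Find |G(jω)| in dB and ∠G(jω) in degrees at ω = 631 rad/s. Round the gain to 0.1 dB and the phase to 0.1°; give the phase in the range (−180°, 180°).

At s = jω = j631:
zero (s+50): 50 + j631 → |·| = √(50²+631²) = √400661 ≈ 632.98, ∠ = arctan(631/50) ≈ 85.47°
zero (s+339): 339 + j631 → |·| = √(339²+631²) = √513082 ≈ 716.3, ∠ = arctan(631/339) ≈ 61.75°
pole (s+15): 15 + j631 → |·| = √(15²+631²) = √398386 ≈ 631.18, ∠ = arctan(631/15) ≈ 88.64°
pole (s+40): 40 + j631 → |·| = √(40²+631²) = √399761 ≈ 632.27, ∠ = arctan(631/40) ≈ 86.37°
|G| = 1000 · 4.534e+05 / 3.9908e+05 ≈ 1136.1
Gain = 20 log₁₀(1136.1) ≈ 61.11 dB
∠G = 147.22° − 175.01° = -27.79°

61.1 dB, -27.8°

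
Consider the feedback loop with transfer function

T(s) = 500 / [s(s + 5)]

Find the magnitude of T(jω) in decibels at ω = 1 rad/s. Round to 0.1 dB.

39.8 dB

At s = jω = j1:
pole (s+5): 5 + j1 → |·| = √(5²+1²) = √26 ≈ 5.099, ∠ = arctan(1/5) ≈ 11.31°
pole at origin: |s| = 1, ∠ = 90.00° (in denominator)
|T| = 500 / 5.099 ≈ 98.058
Gain = 20 log₁₀(98.058) ≈ 39.83 dB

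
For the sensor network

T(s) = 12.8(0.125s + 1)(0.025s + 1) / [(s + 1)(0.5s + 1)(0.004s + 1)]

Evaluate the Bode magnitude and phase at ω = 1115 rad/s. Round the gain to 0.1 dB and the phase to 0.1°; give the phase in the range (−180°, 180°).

At ω = 1115 rad/s:
zero (1 + j1115·0.125) = 1 + j139.375 → |·| ≈ 139.38, ∠ ≈ 89.59°
zero (1 + j1115·0.025) = 1 + j27.875 → |·| ≈ 27.893, ∠ ≈ 87.95°
pole (1 + j1115·1) = 1 + j1115 → |·| ≈ 1115, ∠ ≈ 89.95°
pole (1 + j1115·0.5) = 1 + j557.5 → |·| ≈ 557.5, ∠ ≈ 89.90°
pole (1 + j1115·0.004) = 1 + j4.46 → |·| ≈ 4.5707, ∠ ≈ 77.36°
|T| = 12.8 · 139.38 · 27.893 / (1115 · 557.5 · 4.5707) ≈ 0.017515
Gain = 20 log₁₀(0.017515) ≈ -35.13 dB
∠T = (89.59° + 87.95°) − (89.95° + 89.90° + 77.36°) = -79.67°

-35.1 dB, -79.7°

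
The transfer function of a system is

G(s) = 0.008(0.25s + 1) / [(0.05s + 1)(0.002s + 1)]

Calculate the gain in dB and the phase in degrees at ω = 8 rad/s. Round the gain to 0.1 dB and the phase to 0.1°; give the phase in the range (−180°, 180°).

-35.6 dB, 40.7°

At ω = 8 rad/s:
zero (1 + j8·0.25) = 1 + j2 → |·| ≈ 2.2361, ∠ ≈ 63.43°
pole (1 + j8·0.05) = 1 + j0.4 → |·| ≈ 1.077, ∠ ≈ 21.80°
pole (1 + j8·0.002) = 1 + j0.016 → |·| ≈ 1.0001, ∠ ≈ 0.92°
|G| = 0.008 · 2.2361 / (1.077 · 1.0001) ≈ 0.016608
Gain = 20 log₁₀(0.016608) ≈ -35.59 dB
∠G = (63.43°) − (21.80° + 0.92°) = 40.71°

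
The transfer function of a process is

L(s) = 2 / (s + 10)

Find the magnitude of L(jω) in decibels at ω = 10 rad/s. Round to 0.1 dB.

Substitute s = j10:
Numerator: 2 = 2 + j0
Denominator: (j10) + 10 = 10 + j10
|N| = √(2² + 0²) ≈ 2, ∠N ≈ 0.00°
|D| = √(10² + 10²) ≈ 14.142, ∠D ≈ 45.00°
|L| = 2 / 14.142 ≈ 0.14142
Gain = 20 log₁₀(0.14142) ≈ -16.99 dB

-17.0 dB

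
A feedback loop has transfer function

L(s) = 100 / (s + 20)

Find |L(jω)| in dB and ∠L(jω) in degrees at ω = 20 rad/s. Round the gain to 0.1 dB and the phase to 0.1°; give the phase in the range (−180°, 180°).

11.0 dB, -45.0°

At s = jω = j20:
pole (s+20): 20 + j20 → |·| = √(20²+20²) = √800 ≈ 28.284, ∠ = arctan(20/20) ≈ 45.00°
|L| = 100 / 28.284 ≈ 3.5356
Gain = 20 log₁₀(3.5356) ≈ 10.97 dB
∠L = 0.00° − 45.00° = -45.00°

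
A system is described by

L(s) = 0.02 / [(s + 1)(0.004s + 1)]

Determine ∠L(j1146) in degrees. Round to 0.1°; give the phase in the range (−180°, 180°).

At ω = 1146 rad/s:
pole (1 + j1146·1) = 1 + j1146 → |·| ≈ 1146, ∠ ≈ 89.95°
pole (1 + j1146·0.004) = 1 + j4.584 → |·| ≈ 4.6918, ∠ ≈ 77.69°
∠L = (0°) − (89.95° + 77.69°) = -167.64°

-167.6°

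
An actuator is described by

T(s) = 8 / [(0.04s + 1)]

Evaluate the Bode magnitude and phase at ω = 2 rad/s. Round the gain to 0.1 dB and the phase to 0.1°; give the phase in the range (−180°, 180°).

At ω = 2 rad/s:
pole (1 + j2·0.04) = 1 + j0.08 → |·| ≈ 1.0032, ∠ ≈ 4.57°
|T| = 8 · 1 / (1.0032) ≈ 7.9745
Gain = 20 log₁₀(7.9745) ≈ 18.03 dB
∠T = (0°) − (4.57°) = -4.57°

18.0 dB, -4.6°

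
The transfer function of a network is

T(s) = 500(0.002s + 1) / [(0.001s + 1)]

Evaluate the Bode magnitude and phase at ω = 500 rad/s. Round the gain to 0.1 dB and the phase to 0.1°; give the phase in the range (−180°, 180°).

At ω = 500 rad/s:
zero (1 + j500·0.002) = 1 + j1 → |·| ≈ 1.4142, ∠ ≈ 45.00°
pole (1 + j500·0.001) = 1 + j0.5 → |·| ≈ 1.118, ∠ ≈ 26.57°
|T| = 500 · 1.4142 / (1.118) ≈ 632.47
Gain = 20 log₁₀(632.47) ≈ 56.02 dB
∠T = (45.00°) − (26.57°) = 18.43°

56.0 dB, 18.4°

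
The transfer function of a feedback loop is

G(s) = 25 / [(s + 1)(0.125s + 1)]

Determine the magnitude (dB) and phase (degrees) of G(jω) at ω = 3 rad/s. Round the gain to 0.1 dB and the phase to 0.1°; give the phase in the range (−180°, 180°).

17.4 dB, -92.1°

At ω = 3 rad/s:
pole (1 + j3·1) = 1 + j3 → |·| ≈ 3.1623, ∠ ≈ 71.57°
pole (1 + j3·0.125) = 1 + j0.375 → |·| ≈ 1.068, ∠ ≈ 20.56°
|G| = 25 · 1 / (3.1623 · 1.068) ≈ 7.4023
Gain = 20 log₁₀(7.4023) ≈ 17.39 dB
∠G = (0°) − (71.57° + 20.56°) = -92.13°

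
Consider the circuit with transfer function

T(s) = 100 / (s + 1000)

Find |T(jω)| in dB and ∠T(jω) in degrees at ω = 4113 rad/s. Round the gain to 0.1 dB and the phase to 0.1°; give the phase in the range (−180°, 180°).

At s = jω = j4113:
pole (s+1000): 1000 + j4113 → |·| = √(1000²+4113²) = √17916769 ≈ 4232.8, ∠ = arctan(4113/1000) ≈ 76.33°
|T| = 100 / 4232.8 ≈ 0.023625
Gain = 20 log₁₀(0.023625) ≈ -32.53 dB
∠T = 0.00° − 76.33° = -76.33°

-32.5 dB, -76.3°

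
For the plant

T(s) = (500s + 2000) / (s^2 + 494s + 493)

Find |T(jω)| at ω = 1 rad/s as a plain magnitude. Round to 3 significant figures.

Substitute s = j1:
Numerator: 500(j1) + 2000 = 2000 + j500
Denominator: (j1)^2 + 494(j1) + 493 = 492 + j494
|N| = √(2000² + 500²) ≈ 2061.6, ∠N ≈ 14.04°
|D| = √(492² + 494²) ≈ 697.21, ∠D ≈ 45.12°
|T| = 2061.6 / 697.21 ≈ 2.9569

2.96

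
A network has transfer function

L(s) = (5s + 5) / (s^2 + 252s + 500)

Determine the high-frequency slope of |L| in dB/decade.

-20 dB/decade

Each pole contributes −20 dB/decade at high frequency; each zero contributes +20 dB/decade.
Net: 1 zero(s) − 2 pole(s) → -20 dB/decade.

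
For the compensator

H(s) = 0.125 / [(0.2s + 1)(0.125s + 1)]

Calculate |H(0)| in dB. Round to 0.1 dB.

H(0) = 0.125 · 1 / 1 = 0.125
20 log₁₀(0.125) ≈ -18.06 dB

-18.1 dB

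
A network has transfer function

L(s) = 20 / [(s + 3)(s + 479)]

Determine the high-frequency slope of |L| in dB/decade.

-40 dB/decade

Each pole contributes −20 dB/decade at high frequency; each zero contributes +20 dB/decade.
Net: 0 zero(s) − 2 pole(s) → -40 dB/decade.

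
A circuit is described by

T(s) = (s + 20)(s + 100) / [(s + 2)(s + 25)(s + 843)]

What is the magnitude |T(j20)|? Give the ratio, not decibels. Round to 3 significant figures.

At s = jω = j20:
zero (s+20): 20 + j20 → |·| = √(20²+20²) = √800 ≈ 28.284, ∠ = arctan(20/20) ≈ 45.00°
zero (s+100): 100 + j20 → |·| = √(100²+20²) = √10400 ≈ 101.98, ∠ = arctan(20/100) ≈ 11.31°
pole (s+2): 2 + j20 → |·| = √(2²+20²) = √404 ≈ 20.1, ∠ = arctan(20/2) ≈ 84.29°
pole (s+25): 25 + j20 → |·| = √(25²+20²) = √1025 ≈ 32.016, ∠ = arctan(20/25) ≈ 38.66°
pole (s+843): 843 + j20 → |·| = √(843²+20²) = √711049 ≈ 843.24, ∠ = arctan(20/843) ≈ 1.36°
|T| = 1 · 2884.4 / 5.4264e+05 ≈ 0.0053155

0.00532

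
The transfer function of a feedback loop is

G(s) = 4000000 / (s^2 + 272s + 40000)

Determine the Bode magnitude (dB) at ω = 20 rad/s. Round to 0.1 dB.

40.0 dB

At s = jω = j20:
quadratic: (j20)² + 272·j20 + 40000 = 39600 + j5440 → |·| ≈ 39972, ∠ ≈ 7.82°
|G| = 4000000 / 39972 ≈ 100.07
Gain = 20 log₁₀(100.07) ≈ 40.01 dB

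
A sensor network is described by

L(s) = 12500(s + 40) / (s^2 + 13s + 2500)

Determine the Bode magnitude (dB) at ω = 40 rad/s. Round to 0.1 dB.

56.7 dB

At s = jω = j40:
zero (s+40): 40 + j40 → |·| = √(40²+40²) = √3200 ≈ 56.569, ∠ = arctan(40/40) ≈ 45.00°
quadratic: (j40)² + 13·j40 + 2500 = 900 + j520 → |·| ≈ 1039.4, ∠ ≈ 30.02°
|L| = 12500 · 56.569 / 1039.4 ≈ 680.31
Gain = 20 log₁₀(680.31) ≈ 56.65 dB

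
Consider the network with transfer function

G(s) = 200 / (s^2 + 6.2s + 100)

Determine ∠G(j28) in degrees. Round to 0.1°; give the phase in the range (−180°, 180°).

-165.8°

At s = jω = j28:
quadratic: (j28)² + 6.2·j28 + 100 = -684 + j173.6 → |·| ≈ 705.69, ∠ ≈ 165.76°
∠G = 0.00° − 165.76° = -165.76°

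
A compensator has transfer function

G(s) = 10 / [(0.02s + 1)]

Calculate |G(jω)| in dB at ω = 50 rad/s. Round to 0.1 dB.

At ω = 50 rad/s:
pole (1 + j50·0.02) = 1 + j1 → |·| ≈ 1.4142, ∠ ≈ 45.00°
|G| = 10 · 1 / (1.4142) ≈ 7.0711
Gain = 20 log₁₀(7.0711) ≈ 16.99 dB

17.0 dB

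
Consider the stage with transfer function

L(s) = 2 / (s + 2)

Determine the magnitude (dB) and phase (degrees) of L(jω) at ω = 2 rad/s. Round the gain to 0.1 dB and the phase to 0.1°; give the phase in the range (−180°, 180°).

-3.0 dB, -45.0°

At s = jω = j2:
pole (s+2): 2 + j2 → |·| = √(2²+2²) = √8 ≈ 2.8284, ∠ = arctan(2/2) ≈ 45.00°
|L| = 2 / 2.8284 ≈ 0.70711
Gain = 20 log₁₀(0.70711) ≈ -3.01 dB
∠L = 0.00° − 45.00° = -45.00°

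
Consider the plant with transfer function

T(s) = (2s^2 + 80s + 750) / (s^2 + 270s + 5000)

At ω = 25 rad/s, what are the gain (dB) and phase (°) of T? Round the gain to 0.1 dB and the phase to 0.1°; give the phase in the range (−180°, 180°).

-11.8 dB, 47.0°

Substitute s = j25:
Numerator: 2(j25)^2 + 80(j25) + 750 = -500 + j2000
Denominator: (j25)^2 + 270(j25) + 5000 = 4375 + j6750
|N| = √(500² + 2000²) ≈ 2061.6, ∠N ≈ 104.04°
|D| = √(4375² + 6750²) ≈ 8043.8, ∠D ≈ 57.05°
|T| = 2061.6 / 8043.8 ≈ 0.2563
Gain = 20 log₁₀(0.2563) ≈ -11.83 dB
∠T = 104.04° − 57.05° = 46.99°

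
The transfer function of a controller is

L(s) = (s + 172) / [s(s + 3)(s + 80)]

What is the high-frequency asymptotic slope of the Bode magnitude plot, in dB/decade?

-40 dB/decade

Each pole contributes −20 dB/decade at high frequency; each zero contributes +20 dB/decade.
Net: 1 zero(s) − 3 pole(s) → -40 dB/decade.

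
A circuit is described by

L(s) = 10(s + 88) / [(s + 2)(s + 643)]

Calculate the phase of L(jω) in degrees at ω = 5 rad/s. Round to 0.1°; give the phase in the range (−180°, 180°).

At s = jω = j5:
zero (s+88): 88 + j5 → |·| = √(88²+5²) = √7769 ≈ 88.142, ∠ = arctan(5/88) ≈ 3.25°
pole (s+2): 2 + j5 → |·| = √(2²+5²) = √29 ≈ 5.3852, ∠ = arctan(5/2) ≈ 68.20°
pole (s+643): 643 + j5 → |·| = √(643²+5²) = √413474 ≈ 643.02, ∠ = arctan(5/643) ≈ 0.45°
∠L = 3.25° − 68.65° = -65.40°

-65.4°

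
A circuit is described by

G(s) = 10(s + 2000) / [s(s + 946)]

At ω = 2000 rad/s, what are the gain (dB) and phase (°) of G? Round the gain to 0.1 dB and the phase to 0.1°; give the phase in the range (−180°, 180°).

At s = jω = j2000:
zero (s+2000): 2000 + j2000 → |·| = √(2000²+2000²) = √8000000 ≈ 2828.4, ∠ = arctan(2000/2000) ≈ 45.00°
pole (s+946): 946 + j2000 → |·| = √(946²+2000²) = √4894916 ≈ 2212.4, ∠ = arctan(2000/946) ≈ 64.69°
pole at origin: |s| = 2000, ∠ = 90.00° (in denominator)
|G| = 10 · 2828.4 / 4.4248e+06 ≈ 0.0063922
Gain = 20 log₁₀(0.0063922) ≈ -43.89 dB
∠G = 45.00° − 154.69° = -109.69°

-43.9 dB, -109.7°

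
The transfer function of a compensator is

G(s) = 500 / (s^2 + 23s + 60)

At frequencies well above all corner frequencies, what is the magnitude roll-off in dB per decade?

Each pole contributes −20 dB/decade at high frequency; each zero contributes +20 dB/decade.
Net: 0 zero(s) − 2 pole(s) → -40 dB/decade.

-40 dB/decade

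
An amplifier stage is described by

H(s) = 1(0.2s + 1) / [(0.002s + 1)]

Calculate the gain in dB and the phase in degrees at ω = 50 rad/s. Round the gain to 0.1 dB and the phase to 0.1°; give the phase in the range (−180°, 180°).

20.0 dB, 78.6°

At ω = 50 rad/s:
zero (1 + j50·0.2) = 1 + j10 → |·| ≈ 10.05, ∠ ≈ 84.29°
pole (1 + j50·0.002) = 1 + j0.1 → |·| ≈ 1.005, ∠ ≈ 5.71°
|H| = 1 · 10.05 / (1.005) ≈ 10
Gain = 20 log₁₀(10) ≈ 20.00 dB
∠H = (84.29°) − (5.71°) = 78.58°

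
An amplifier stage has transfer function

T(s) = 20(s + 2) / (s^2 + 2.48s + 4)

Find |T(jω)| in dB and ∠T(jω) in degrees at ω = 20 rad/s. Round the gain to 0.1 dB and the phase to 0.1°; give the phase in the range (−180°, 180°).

At s = jω = j20:
zero (s+2): 2 + j20 → |·| = √(2²+20²) = √404 ≈ 20.1, ∠ = arctan(20/2) ≈ 84.29°
quadratic: (j20)² + 2.48·j20 + 4 = -396 + j49.6 → |·| ≈ 399.09, ∠ ≈ 172.86°
|T| = 20 · 20.1 / 399.09 ≈ 1.0073
Gain = 20 log₁₀(1.0073) ≈ 0.06 dB
∠T = 84.29° − 172.86° = -88.57°

0.1 dB, -88.6°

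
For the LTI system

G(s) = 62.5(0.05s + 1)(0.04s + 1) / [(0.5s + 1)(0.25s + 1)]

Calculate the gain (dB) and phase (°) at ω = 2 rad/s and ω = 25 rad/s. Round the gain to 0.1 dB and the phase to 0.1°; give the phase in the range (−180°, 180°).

At ω = 2 rad/s:
zero (1 + j2·0.05) = 1 + j0.1 → |·| ≈ 1.005, ∠ ≈ 5.71°
zero (1 + j2·0.04) = 1 + j0.08 → |·| ≈ 1.0032, ∠ ≈ 4.57°
pole (1 + j2·0.5) = 1 + j1 → |·| ≈ 1.4142, ∠ ≈ 45.00°
pole (1 + j2·0.25) = 1 + j0.5 → |·| ≈ 1.118, ∠ ≈ 26.57°
|G| = 62.5 · 1.005 · 1.0032 / (1.4142 · 1.118) ≈ 39.855
Gain = 20 log₁₀(39.855) ≈ 32.01 dB
∠G = (5.71° + 4.57°) − (45.00° + 26.57°) = -61.29°

At ω = 25 rad/s:
zero (1 + j25·0.05) = 1 + j1.25 → |·| ≈ 1.6008, ∠ ≈ 51.34°
zero (1 + j25·0.04) = 1 + j1 → |·| ≈ 1.4142, ∠ ≈ 45.00°
pole (1 + j25·0.5) = 1 + j12.5 → |·| ≈ 12.54, ∠ ≈ 85.43°
pole (1 + j25·0.25) = 1 + j6.25 → |·| ≈ 6.3295, ∠ ≈ 80.91°
|G| = 62.5 · 1.6008 · 1.4142 / (12.54 · 6.3295) ≈ 1.7826
Gain = 20 log₁₀(1.7826) ≈ 5.02 dB
∠G = (51.34° + 45.00°) − (85.43° + 80.91°) = -70.00°

ω = 2: 32.0 dB, -61.3°; ω = 25: 5.0 dB, -70.0°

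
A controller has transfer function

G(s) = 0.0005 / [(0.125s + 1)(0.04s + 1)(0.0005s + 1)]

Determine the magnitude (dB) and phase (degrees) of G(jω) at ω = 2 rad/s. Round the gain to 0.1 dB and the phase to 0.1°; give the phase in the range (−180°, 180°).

-66.3 dB, -18.7°

At ω = 2 rad/s:
pole (1 + j2·0.125) = 1 + j0.25 → |·| ≈ 1.0308, ∠ ≈ 14.04°
pole (1 + j2·0.04) = 1 + j0.08 → |·| ≈ 1.0032, ∠ ≈ 4.57°
pole (1 + j2·0.0005) = 1 + j0.001 → |·| ≈ 1, ∠ ≈ 0.06°
|G| = 0.0005 · 1 / (1.0308 · 1.0032 · 1) ≈ 0.00048351
Gain = 20 log₁₀(0.00048351) ≈ -66.31 dB
∠G = (0°) − (14.04° + 4.57° + 0.06°) = -18.67°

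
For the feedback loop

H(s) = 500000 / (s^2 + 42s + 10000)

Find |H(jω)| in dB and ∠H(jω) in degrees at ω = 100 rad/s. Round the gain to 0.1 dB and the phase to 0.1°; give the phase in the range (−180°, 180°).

At s = jω = j100:
quadratic: (j100)² + 42·j100 + 10000 = 0 + j4200 → |·| ≈ 4200, ∠ ≈ 90.00°
|H| = 500000 / 4200 ≈ 119.05
Gain = 20 log₁₀(119.05) ≈ 41.51 dB
∠H = 0.00° − 90.00° = -90.00°

41.5 dB, -90.0°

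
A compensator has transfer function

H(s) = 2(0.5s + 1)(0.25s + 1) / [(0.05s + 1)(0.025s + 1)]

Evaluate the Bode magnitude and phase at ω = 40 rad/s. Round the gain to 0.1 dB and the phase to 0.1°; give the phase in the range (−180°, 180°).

At ω = 40 rad/s:
zero (1 + j40·0.5) = 1 + j20 → |·| ≈ 20.025, ∠ ≈ 87.14°
zero (1 + j40·0.25) = 1 + j10 → |·| ≈ 10.05, ∠ ≈ 84.29°
pole (1 + j40·0.05) = 1 + j2 → |·| ≈ 2.2361, ∠ ≈ 63.43°
pole (1 + j40·0.025) = 1 + j1 → |·| ≈ 1.4142, ∠ ≈ 45.00°
|H| = 2 · 20.025 · 10.05 / (2.2361 · 1.4142) ≈ 127.28
Gain = 20 log₁₀(127.28) ≈ 42.10 dB
∠H = (87.14° + 84.29°) − (63.43° + 45.00°) = 63.00°

42.1 dB, 63.0°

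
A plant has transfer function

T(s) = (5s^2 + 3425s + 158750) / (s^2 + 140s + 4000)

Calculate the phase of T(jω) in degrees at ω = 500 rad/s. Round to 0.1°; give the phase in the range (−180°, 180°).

Substitute s = j500:
Numerator: 5(j500)^2 + 3425(j500) + 158750 = -1091250 + j1712500
Denominator: (j500)^2 + 140(j500) + 4000 = -246000 + j70000
|N| = √(1091250² + 1712500²) ≈ 2.0306e+06, ∠N ≈ 122.51°
|D| = √(246000² + 70000²) ≈ 2.5577e+05, ∠D ≈ 164.12°
∠T = 122.51° − 164.12° = -41.61°

-41.6°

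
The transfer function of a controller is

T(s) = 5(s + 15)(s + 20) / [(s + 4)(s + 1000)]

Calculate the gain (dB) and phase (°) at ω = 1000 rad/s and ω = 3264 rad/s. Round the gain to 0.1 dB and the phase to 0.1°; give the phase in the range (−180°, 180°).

ω = 1000: 11.0 dB, 43.2°; ω = 3264: 13.6 dB, 16.5°

At s = jω = j1000:
zero (s+15): 15 + j1000 → |·| = √(15²+1000²) = √1000225 ≈ 1000.1, ∠ = arctan(1000/15) ≈ 89.14°
zero (s+20): 20 + j1000 → |·| = √(20²+1000²) = √1000400 ≈ 1000.2, ∠ = arctan(1000/20) ≈ 88.85°
pole (s+4): 4 + j1000 → |·| = √(4²+1000²) = √1000016 ≈ 1000, ∠ = arctan(1000/4) ≈ 89.77°
pole (s+1000): 1000 + j1000 → |·| = √(1000²+1000²) = √2000000 ≈ 1414.2, ∠ = arctan(1000/1000) ≈ 45.00°
|T| = 5 · 1.0003e+06 / 1.4142e+06 ≈ 3.5366
Gain = 20 log₁₀(3.5366) ≈ 10.97 dB
∠T = 177.99° − 134.77° = 43.22°

At s = jω = j3264:
zero (s+15): 15 + j3264 → |·| = √(15²+3264²) = √10653921 ≈ 3264, ∠ = arctan(3264/15) ≈ 89.74°
zero (s+20): 20 + j3264 → |·| = √(20²+3264²) = √10654096 ≈ 3264.1, ∠ = arctan(3264/20) ≈ 89.65°
pole (s+4): 4 + j3264 → |·| = √(4²+3264²) = √10653712 ≈ 3264, ∠ = arctan(3264/4) ≈ 89.93°
pole (s+1000): 1000 + j3264 → |·| = √(1000²+3264²) = √11653696 ≈ 3413.8, ∠ = arctan(3264/1000) ≈ 72.97°
|T| = 5 · 1.0654e+07 / 1.1143e+07 ≈ 4.7806
Gain = 20 log₁₀(4.7806) ≈ 13.59 dB
∠T = 179.39° − 162.90° = 16.49°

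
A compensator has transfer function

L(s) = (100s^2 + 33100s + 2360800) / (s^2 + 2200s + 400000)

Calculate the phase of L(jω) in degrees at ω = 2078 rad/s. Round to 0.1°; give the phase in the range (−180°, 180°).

Substitute s = j2078:
Numerator: 100(j2078)^2 + 33100(j2078) + 2360800 = -429447600 + j68781800
Denominator: (j2078)^2 + 2200(j2078) + 400000 = -3918084 + j4571600
|N| = √(429447600² + 68781800²) ≈ 4.3492e+08, ∠N ≈ 170.90°
|D| = √(3918084² + 4571600²) ≈ 6.0209e+06, ∠D ≈ 130.60°
∠L = 170.90° − 130.60° = 40.30°

40.3°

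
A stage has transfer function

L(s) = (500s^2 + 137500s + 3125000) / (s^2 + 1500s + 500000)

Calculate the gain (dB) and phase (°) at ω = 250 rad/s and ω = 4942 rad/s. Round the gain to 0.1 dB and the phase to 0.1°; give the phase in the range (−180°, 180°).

Substitute s = j250:
Numerator: 500(j250)^2 + 137500(j250) + 3125000 = -28125000 + j34375000
Denominator: (j250)^2 + 1500(j250) + 500000 = 437500 + j375000
|N| = √(28125000² + 34375000²) ≈ 4.4415e+07, ∠N ≈ 129.29°
|D| = √(437500² + 375000²) ≈ 5.7622e+05, ∠D ≈ 40.60°
|L| = 4.4415e+07 / 5.7622e+05 ≈ 77.08
Gain = 20 log₁₀(77.08) ≈ 37.74 dB
∠L = 129.29° − 40.60° = 88.69°

Substitute s = j4942:
Numerator: 500(j4942)^2 + 137500(j4942) + 3125000 = -12208557000 + j679525000
Denominator: (j4942)^2 + 1500(j4942) + 500000 = -23923364 + j7413000
|N| = √(12208557000² + 679525000²) ≈ 1.2227e+10, ∠N ≈ 176.81°
|D| = √(23923364² + 7413000²) ≈ 2.5046e+07, ∠D ≈ 162.78°
|L| = 1.2227e+10 / 2.5046e+07 ≈ 488.18
Gain = 20 log₁₀(488.18) ≈ 53.77 dB
∠L = 176.81° − 162.78° = 14.03°

ω = 250: 37.7 dB, 88.7°; ω = 4942: 53.8 dB, 14.0°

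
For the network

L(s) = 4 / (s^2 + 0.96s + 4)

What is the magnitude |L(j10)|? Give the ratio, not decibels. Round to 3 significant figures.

0.0415

At s = jω = j10:
quadratic: (j10)² + 0.96·j10 + 4 = -96 + j9.6 → |·| ≈ 96.479, ∠ ≈ 174.29°
|L| = 4 / 96.479 ≈ 0.04146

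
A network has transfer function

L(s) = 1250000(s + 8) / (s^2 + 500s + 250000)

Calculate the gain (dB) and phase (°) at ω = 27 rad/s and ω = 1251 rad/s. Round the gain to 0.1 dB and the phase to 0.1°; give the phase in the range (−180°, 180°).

At s = jω = j27:
zero (s+8): 8 + j27 → |·| = √(8²+27²) = √793 ≈ 28.16, ∠ = arctan(27/8) ≈ 73.50°
quadratic: (j27)² + 500·j27 + 250000 = 249271 + j13500 → |·| ≈ 2.4964e+05, ∠ ≈ 3.10°
|L| = 1250000 · 28.16 / 2.4964e+05 ≈ 141
Gain = 20 log₁₀(141) ≈ 42.98 dB
∠L = 73.50° − 3.10° = 70.40°

At s = jω = j1251:
zero (s+8): 8 + j1251 → |·| = √(8²+1251²) = √1565065 ≈ 1251, ∠ = arctan(1251/8) ≈ 89.63°
quadratic: (j1251)² + 500·j1251 + 250000 = -1315001 + j625500 → |·| ≈ 1.4562e+06, ∠ ≈ 154.56°
|L| = 1250000 · 1251 / 1.4562e+06 ≈ 1073.9
Gain = 20 log₁₀(1073.9) ≈ 60.62 dB
∠L = 89.63° − 154.56° = -64.93°

ω = 27: 43.0 dB, 70.4°; ω = 1251: 60.6 dB, -64.9°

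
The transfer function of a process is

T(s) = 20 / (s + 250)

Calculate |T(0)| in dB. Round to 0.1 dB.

T(0) = 20 / (250) = 0.08
20 log₁₀(0.08) ≈ -21.94 dB

-21.9 dB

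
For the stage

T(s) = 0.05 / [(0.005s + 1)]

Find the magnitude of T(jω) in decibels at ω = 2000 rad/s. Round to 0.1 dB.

At ω = 2000 rad/s:
pole (1 + j2000·0.005) = 1 + j10 → |·| ≈ 10.05, ∠ ≈ 84.29°
|T| = 0.05 · 1 / (10.05) ≈ 0.0049751
Gain = 20 log₁₀(0.0049751) ≈ -46.06 dB

-46.1 dB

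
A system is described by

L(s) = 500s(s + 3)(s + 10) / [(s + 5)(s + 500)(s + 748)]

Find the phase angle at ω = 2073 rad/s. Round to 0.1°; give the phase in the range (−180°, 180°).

At s = jω = j2073:
zero (s+3): 3 + j2073 → |·| = √(3²+2073²) = √4297338 ≈ 2073, ∠ = arctan(2073/3) ≈ 89.92°
zero (s+10): 10 + j2073 → |·| = √(10²+2073²) = √4297429 ≈ 2073, ∠ = arctan(2073/10) ≈ 89.72°
zero at origin: s = j2073 → |·| = 2073, ∠ = 90.00°
pole (s+5): 5 + j2073 → |·| = √(5²+2073²) = √4297354 ≈ 2073, ∠ = arctan(2073/5) ≈ 89.86°
pole (s+500): 500 + j2073 → |·| = √(500²+2073²) = √4547329 ≈ 2132.4, ∠ = arctan(2073/500) ≈ 76.44°
pole (s+748): 748 + j2073 → |·| = √(748²+2073²) = √4856833 ≈ 2203.8, ∠ = arctan(2073/748) ≈ 70.16°
∠L = 269.64° − 236.46° = 33.18°

33.2°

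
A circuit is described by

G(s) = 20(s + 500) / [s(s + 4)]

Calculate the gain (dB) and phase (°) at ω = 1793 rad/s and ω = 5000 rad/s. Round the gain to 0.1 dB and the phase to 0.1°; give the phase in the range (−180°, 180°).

At s = jω = j1793:
zero (s+500): 500 + j1793 → |·| = √(500²+1793²) = √3464849 ≈ 1861.4, ∠ = arctan(1793/500) ≈ 74.42°
pole (s+4): 4 + j1793 → |·| = √(4²+1793²) = √3214865 ≈ 1793, ∠ = arctan(1793/4) ≈ 89.87°
pole at origin: |s| = 1793, ∠ = 90.00° (in denominator)
|G| = 20 · 1861.4 / 3.2148e+06 ≈ 0.01158
Gain = 20 log₁₀(0.01158) ≈ -38.73 dB
∠G = 74.42° − 179.87° = -105.45°

At s = jω = j5000:
zero (s+500): 500 + j5000 → |·| = √(500²+5000²) = √25250000 ≈ 5024.9, ∠ = arctan(5000/500) ≈ 84.29°
pole (s+4): 4 + j5000 → |·| = √(4²+5000²) = √25000016 ≈ 5000, ∠ = arctan(5000/4) ≈ 89.95°
pole at origin: |s| = 5000, ∠ = 90.00° (in denominator)
|G| = 20 · 5024.9 / 2.5e+07 ≈ 0.0040199
Gain = 20 log₁₀(0.0040199) ≈ -47.92 dB
∠G = 84.29° − 179.95° = -95.66°

ω = 1793: -38.7 dB, -105.5°; ω = 5000: -47.9 dB, -95.7°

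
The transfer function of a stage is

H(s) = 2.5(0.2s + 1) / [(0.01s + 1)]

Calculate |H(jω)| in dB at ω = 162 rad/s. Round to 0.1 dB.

At ω = 162 rad/s:
zero (1 + j162·0.2) = 1 + j32.4 → |·| ≈ 32.415, ∠ ≈ 88.23°
pole (1 + j162·0.01) = 1 + j1.62 → |·| ≈ 1.9038, ∠ ≈ 58.31°
|H| = 2.5 · 32.415 / (1.9038) ≈ 42.566
Gain = 20 log₁₀(42.566) ≈ 32.58 dB

32.6 dB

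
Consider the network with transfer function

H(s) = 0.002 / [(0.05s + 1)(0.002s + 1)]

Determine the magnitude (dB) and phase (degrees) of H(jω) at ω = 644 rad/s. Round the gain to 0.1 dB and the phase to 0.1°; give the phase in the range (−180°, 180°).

At ω = 644 rad/s:
pole (1 + j644·0.05) = 1 + j32.2 → |·| ≈ 32.216, ∠ ≈ 88.22°
pole (1 + j644·0.002) = 1 + j1.288 → |·| ≈ 1.6306, ∠ ≈ 52.17°
|H| = 0.002 · 1 / (32.216 · 1.6306) ≈ 3.8072e-05
Gain = 20 log₁₀(3.8072e-05) ≈ -88.39 dB
∠H = (0°) − (88.22° + 52.17°) = -140.39°

-88.4 dB, -140.4°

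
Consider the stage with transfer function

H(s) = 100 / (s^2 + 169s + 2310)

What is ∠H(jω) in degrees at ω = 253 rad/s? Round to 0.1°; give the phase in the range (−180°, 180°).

-145.3°

Substitute s = j253:
Numerator: 100 = 100 + j0
Denominator: (j253)^2 + 169(j253) + 2310 = -61699 + j42757
|N| = √(100² + 0²) ≈ 100, ∠N ≈ 0.00°
|D| = √(61699² + 42757²) ≈ 75066, ∠D ≈ 145.28°
∠H = 0.00° − 145.28° = -145.28°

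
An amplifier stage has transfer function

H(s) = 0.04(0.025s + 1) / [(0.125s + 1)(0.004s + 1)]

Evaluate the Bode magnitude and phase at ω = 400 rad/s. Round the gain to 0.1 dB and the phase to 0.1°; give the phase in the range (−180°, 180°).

-47.4 dB, -62.6°

At ω = 400 rad/s:
zero (1 + j400·0.025) = 1 + j10 → |·| ≈ 10.05, ∠ ≈ 84.29°
pole (1 + j400·0.125) = 1 + j50 → |·| ≈ 50.01, ∠ ≈ 88.85°
pole (1 + j400·0.004) = 1 + j1.6 → |·| ≈ 1.8868, ∠ ≈ 57.99°
|H| = 0.04 · 10.05 / (50.01 · 1.8868) ≈ 0.0042603
Gain = 20 log₁₀(0.0042603) ≈ -47.41 dB
∠H = (84.29°) − (88.85° + 57.99°) = -62.55°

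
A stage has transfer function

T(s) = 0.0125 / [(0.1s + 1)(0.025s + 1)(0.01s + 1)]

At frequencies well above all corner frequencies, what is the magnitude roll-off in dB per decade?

Each pole contributes −20 dB/decade at high frequency; each zero contributes +20 dB/decade.
Net: 0 zero(s) − 3 pole(s) → -60 dB/decade.

-60 dB/decade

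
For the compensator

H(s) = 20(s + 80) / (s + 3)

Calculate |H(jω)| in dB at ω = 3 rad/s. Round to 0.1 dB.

51.5 dB

At s = jω = j3:
zero (s+80): 80 + j3 → |·| = √(80²+3²) = √6409 ≈ 80.056, ∠ = arctan(3/80) ≈ 2.15°
pole (s+3): 3 + j3 → |·| = √(3²+3²) = √18 ≈ 4.2426, ∠ = arctan(3/3) ≈ 45.00°
|H| = 20 · 80.056 / 4.2426 ≈ 377.39
Gain = 20 log₁₀(377.39) ≈ 51.54 dB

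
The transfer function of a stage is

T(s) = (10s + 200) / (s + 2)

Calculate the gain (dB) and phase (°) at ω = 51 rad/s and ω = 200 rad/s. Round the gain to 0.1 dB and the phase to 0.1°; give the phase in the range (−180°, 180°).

Substitute s = j51:
Numerator: 10(j51) + 200 = 200 + j510
Denominator: (j51) + 2 = 2 + j51
|N| = √(200² + 510²) ≈ 547.81, ∠N ≈ 68.59°
|D| = √(2² + 51²) ≈ 51.039, ∠D ≈ 87.75°
|T| = 547.81 / 51.039 ≈ 10.733
Gain = 20 log₁₀(10.733) ≈ 20.61 dB
∠T = 68.59° − 87.75° = -19.16°

Substitute s = j200:
Numerator: 10(j200) + 200 = 200 + j2000
Denominator: (j200) + 2 = 2 + j200
|N| = √(200² + 2000²) ≈ 2010, ∠N ≈ 84.29°
|D| = √(2² + 200²) ≈ 200.01, ∠D ≈ 89.43°
|T| = 2010 / 200.01 ≈ 10.049
Gain = 20 log₁₀(10.049) ≈ 20.04 dB
∠T = 84.29° − 89.43° = -5.14°

ω = 51: 20.6 dB, -19.2°; ω = 200: 20.0 dB, -5.1°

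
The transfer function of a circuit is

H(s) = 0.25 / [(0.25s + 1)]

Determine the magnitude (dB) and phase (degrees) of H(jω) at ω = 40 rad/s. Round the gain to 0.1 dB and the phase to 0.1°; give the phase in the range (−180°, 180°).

At ω = 40 rad/s:
pole (1 + j40·0.25) = 1 + j10 → |·| ≈ 10.05, ∠ ≈ 84.29°
|H| = 0.25 · 1 / (10.05) ≈ 0.024876
Gain = 20 log₁₀(0.024876) ≈ -32.08 dB
∠H = (0°) − (84.29°) = -84.29°

-32.1 dB, -84.3°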